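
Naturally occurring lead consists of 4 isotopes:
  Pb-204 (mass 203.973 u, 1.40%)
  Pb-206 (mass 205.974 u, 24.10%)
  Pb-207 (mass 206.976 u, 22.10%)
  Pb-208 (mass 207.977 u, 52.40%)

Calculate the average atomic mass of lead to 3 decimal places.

The abundance-weighted mean is 0.0140 × 203.973 + 0.2410 × 205.974 + 0.2210 × 206.976 + 0.5240 × 207.977
= 2.8556 + 49.6397 + 45.7417 + 108.9799 = 207.2169 u

207.217 u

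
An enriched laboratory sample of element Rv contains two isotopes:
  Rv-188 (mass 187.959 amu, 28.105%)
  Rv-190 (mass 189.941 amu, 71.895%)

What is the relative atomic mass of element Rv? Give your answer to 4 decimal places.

189.3840 amu

Average mass = Σ (abundance × isotope mass) = 0.28105 × 187.959 + 0.71895 × 189.941
= 52.82588 + 136.55808 = 189.38396 amu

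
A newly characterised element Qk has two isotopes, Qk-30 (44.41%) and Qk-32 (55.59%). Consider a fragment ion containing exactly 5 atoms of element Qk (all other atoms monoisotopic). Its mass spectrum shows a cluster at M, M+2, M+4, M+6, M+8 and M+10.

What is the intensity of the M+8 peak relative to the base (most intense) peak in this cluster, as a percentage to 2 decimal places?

62.59%

(0.4441 + 0.5559)^5 gives M 0.0173, M+2 0.1081, M+4 0.2707, M+6 0.3388, M+8 0.2120, M+10 0.0531; the largest is M+6.
P(M+6) = C(5,3) × 0.4441^2 × 0.5559^3 = 10 × 0.19722481 × 0.17178689 = 0.338806 (base)
P(M+8) = C(5,4) × 0.4441^1 × 0.5559^4 = 5 × 0.4441 × 0.09549633 = 0.212050
Relative intensity = 0.212050 / 0.338806 × 100 = 62.59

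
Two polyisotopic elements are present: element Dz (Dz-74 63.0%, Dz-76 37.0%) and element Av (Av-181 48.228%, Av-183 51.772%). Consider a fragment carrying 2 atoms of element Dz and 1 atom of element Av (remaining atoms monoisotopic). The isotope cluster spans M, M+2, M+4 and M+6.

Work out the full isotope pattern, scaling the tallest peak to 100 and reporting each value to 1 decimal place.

44.5 : 100.0 : 71.4 : 16.5

Element Dz pattern (n=2): 0.3969 : 0.4662 : 0.1369
Element Av pattern (n=1): 0.48228 : 0.51772
Convolve the two distributions (both contribute in 2-u steps):
  M: 0.3969×0.48228 = 0.191417
  M+2: 0.3969×0.51772 + 0.4662×0.48228 = 0.430322
  M+4: 0.4662×0.51772 + 0.1369×0.48228 = 0.307385
  M+6: 0.1369×0.51772 = 0.070876
Scale to base peak (0.430322) = 100: 44.5 : 100.0 : 71.4 : 16.5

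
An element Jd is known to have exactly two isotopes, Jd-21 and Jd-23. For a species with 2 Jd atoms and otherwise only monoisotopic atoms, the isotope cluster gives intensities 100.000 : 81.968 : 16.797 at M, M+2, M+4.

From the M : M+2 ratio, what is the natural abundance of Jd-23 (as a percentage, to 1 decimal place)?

If p is the fraction of Jd that is Jd-21, then I(M+2)/I(M) = [C(2,1)·p^1·(1−p)] / p^2 = 2·(1−p)/p = 81.968/100.000 = 0.8197
(1−p)/p = 0.8197/2 = 0.4098  ⇒  p = 1/(1 + 0.4098) = 0.7093
Jd-21: 70.9%, Jd-23: 29.1%.

29.1%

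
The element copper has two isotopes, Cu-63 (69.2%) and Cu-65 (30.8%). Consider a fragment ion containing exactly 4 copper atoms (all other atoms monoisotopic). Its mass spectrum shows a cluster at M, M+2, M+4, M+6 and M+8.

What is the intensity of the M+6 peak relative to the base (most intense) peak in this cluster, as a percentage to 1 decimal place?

Binomial terms of (0.692 + 0.308)^4: M 0.2293, M+2 0.4083, M+4 0.2726, M+6 0.0809, M+8 0.0090 → M+2 is the base peak.
P(M+2) = C(4,1) × 0.692^3 × 0.308^1 = 4 × 0.33137389 × 0.3080 = 0.408253 (base)
P(M+6) = C(4,3) × 0.692^1 × 0.308^3 = 4 × 0.6920 × 0.02921811 = 0.080876
Relative intensity = 0.080876 / 0.408253 × 100 = 19.8

19.8%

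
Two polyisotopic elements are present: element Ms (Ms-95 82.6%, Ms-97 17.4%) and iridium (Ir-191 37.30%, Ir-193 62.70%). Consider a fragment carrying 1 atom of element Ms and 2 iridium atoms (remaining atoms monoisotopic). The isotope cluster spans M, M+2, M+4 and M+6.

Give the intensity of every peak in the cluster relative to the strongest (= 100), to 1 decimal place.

Element Ms pattern (n=1): 0.8260 : 0.1740
Iridium pattern (n=2): 0.139129 : 0.467742 : 0.393129
Convolve the two distributions (both contribute in 2-u steps):
  M: 0.8260×0.139129 = 0.114921
  M+2: 0.8260×0.467742 + 0.1740×0.139129 = 0.410563
  M+4: 0.8260×0.393129 + 0.1740×0.467742 = 0.406112
  M+6: 0.1740×0.393129 = 0.068404
Scale to base peak (0.410563) = 100: 28.0 : 100.0 : 98.9 : 16.7

28.0 : 100.0 : 98.9 : 16.7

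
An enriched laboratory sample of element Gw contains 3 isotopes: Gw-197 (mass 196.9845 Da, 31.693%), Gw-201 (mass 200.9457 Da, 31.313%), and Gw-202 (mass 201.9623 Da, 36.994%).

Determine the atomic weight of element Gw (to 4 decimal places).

Average mass = Σ (abundance × isotope mass) = 0.31693 × 196.9845 + 0.31313 × 200.9457 + 0.36994 × 201.9623
= 62.43030 + 62.92213 + 74.71393 = 200.06636 Da

200.0664 Da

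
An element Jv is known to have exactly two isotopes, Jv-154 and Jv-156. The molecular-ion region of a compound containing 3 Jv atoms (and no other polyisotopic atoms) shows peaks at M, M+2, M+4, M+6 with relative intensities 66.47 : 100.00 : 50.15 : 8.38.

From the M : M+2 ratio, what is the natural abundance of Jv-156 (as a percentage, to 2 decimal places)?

Let p = fractional abundance of Jv-154. I(M+2)/I(M) = [C(3,1)·p^2·(1−p)] / p^3 = 3·(1−p)/p = 100.00/66.47 = 1.5044
(1−p)/p = 1.5044/3 = 0.5015  ⇒  p = 1/(1 + 0.5015) = 0.6660
Jv-154: 66.60%, Jv-156: 33.40%.

33.40%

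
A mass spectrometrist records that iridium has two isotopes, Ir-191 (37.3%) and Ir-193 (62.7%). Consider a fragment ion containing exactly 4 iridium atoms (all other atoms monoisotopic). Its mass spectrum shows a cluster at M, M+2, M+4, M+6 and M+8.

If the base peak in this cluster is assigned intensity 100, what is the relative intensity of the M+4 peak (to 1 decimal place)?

(0.373 + 0.627)^4 gives M 0.0194, M+2 0.1302, M+4 0.3282, M+6 0.3678, M+8 0.1546; the largest is M+6.
P(M+6) = C(4,3) × 0.373^1 × 0.627^3 = 4 × 0.3730 × 0.24649188 = 0.367766 (base)
P(M+4) = C(4,2) × 0.373^2 × 0.627^2 = 6 × 0.139129 × 0.393129 = 0.328174
Relative intensity = 0.328174 / 0.367766 × 100 = 89.2

89.2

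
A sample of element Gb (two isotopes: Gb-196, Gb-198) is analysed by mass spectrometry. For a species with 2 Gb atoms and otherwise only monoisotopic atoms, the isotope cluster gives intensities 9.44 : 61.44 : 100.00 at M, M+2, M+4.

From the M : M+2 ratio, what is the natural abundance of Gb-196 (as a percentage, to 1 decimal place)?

Let p = fractional abundance of Gb-196. I(M+2)/I(M) = [C(2,1)·p^1·(1−p)] / p^2 = 2·(1−p)/p = 61.44/9.44 = 6.5085
(1−p)/p = 6.5085/2 = 3.2542  ⇒  p = 1/(1 + 3.2542) = 0.2351
Gb-196: 23.5%, Gb-198: 76.5%.

23.5%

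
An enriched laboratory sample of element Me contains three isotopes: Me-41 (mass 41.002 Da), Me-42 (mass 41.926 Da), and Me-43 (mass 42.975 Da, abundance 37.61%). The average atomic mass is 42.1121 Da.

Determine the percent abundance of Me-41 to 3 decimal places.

22.557%

The remaining 62.39% is split between Me-41 (fraction x) and Me-42 (fraction 0.6239 − x).
Substituting: 41.002x + 41.926(0.6239 − x) = 25.9492025
(41.002 − 41.926)x = -0.2084289  ⇒  x = 0.22557, y = 0.39833
Me-41: 22.557%, Me-42: 39.833%.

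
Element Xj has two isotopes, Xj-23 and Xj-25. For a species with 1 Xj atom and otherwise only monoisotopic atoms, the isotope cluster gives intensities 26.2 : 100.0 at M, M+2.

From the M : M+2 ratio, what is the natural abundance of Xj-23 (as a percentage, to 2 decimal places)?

Let p = fractional abundance of Xj-23. I(M+2)/I(M) = [C(1,1)·p^0·(1−p)] / p^1 = 1·(1−p)/p = 100.0/26.2 = 3.8168
(1−p)/p = 3.8168/1 = 3.8168  ⇒  p = 1/(1 + 3.8168) = 0.2076
Xj-23: 20.76%, Xj-25: 79.24%.

20.76%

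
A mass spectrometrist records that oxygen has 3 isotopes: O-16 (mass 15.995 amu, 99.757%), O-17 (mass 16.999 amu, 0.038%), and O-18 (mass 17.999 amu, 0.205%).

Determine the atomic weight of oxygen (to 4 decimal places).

15.9995 amu

Ar = Σ fᵢ·mᵢ = 0.99757 × 15.995 + 0.00038 × 16.999 + 0.00205 × 17.999
= 15.95613 + 0.00646 + 0.03690 = 15.99949 amu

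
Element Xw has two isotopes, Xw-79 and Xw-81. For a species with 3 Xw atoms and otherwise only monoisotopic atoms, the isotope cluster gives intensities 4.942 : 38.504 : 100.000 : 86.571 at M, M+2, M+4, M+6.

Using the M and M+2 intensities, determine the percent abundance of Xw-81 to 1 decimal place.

72.2%

If p is the fraction of Xw that is Xw-79, then I(M+2)/I(M) = [C(3,1)·p^2·(1−p)] / p^3 = 3·(1−p)/p = 38.504/4.942 = 7.7912
(1−p)/p = 7.7912/3 = 2.5971  ⇒  p = 1/(1 + 2.5971) = 0.2780
Xw-79: 27.8%, Xw-81: 72.2%.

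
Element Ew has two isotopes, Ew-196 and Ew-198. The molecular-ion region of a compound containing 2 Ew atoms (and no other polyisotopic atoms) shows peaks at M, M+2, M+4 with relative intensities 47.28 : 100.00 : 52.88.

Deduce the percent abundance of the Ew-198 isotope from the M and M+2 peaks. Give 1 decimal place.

Let p = fractional abundance of Ew-196. I(M+2)/I(M) = [C(2,1)·p^1·(1−p)] / p^2 = 2·(1−p)/p = 100.00/47.28 = 2.1151
(1−p)/p = 2.1151/2 = 1.0575  ⇒  p = 1/(1 + 1.0575) = 0.4860
Ew-196: 48.6%, Ew-198: 51.4%.

51.4%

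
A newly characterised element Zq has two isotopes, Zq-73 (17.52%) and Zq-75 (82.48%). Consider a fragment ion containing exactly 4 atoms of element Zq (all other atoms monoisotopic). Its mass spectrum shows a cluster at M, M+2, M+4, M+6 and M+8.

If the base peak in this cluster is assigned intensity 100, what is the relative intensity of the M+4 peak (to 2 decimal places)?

27.07

Term probabilities: M 0.0009, M+2 0.0177, M+4 0.1253, M+6 0.3932, M+8 0.4628. Base peak = M+8.
P(M+8) = C(4,4) × 0.1752^0 × 0.8248^4 = 1 × 1.0000 × 0.46280134 = 0.462801 (base)
P(M+4) = C(4,2) × 0.1752^2 × 0.8248^2 = 6 × 0.03069504 × 0.68029504 = 0.125290
Relative intensity = 0.125290 / 0.462801 × 100 = 27.07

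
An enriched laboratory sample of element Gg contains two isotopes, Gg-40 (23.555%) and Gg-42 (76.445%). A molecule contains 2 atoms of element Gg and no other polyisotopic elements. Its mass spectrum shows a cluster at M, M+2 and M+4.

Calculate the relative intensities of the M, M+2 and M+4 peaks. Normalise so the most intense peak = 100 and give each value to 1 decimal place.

9.5 : 61.6 : 100.0

Expanding (0.23555 + 0.76445)^2:
P(M) = 0.23555^2 = 0.055484
P(M+2) = 2 × 0.23555^1 × 0.76445^1 = 0.360132
P(M+4) = 0.76445^2 = 0.584384
The M+4 peak is largest (0.584384); scaling to 100 gives 9.5 : 61.6 : 100.0.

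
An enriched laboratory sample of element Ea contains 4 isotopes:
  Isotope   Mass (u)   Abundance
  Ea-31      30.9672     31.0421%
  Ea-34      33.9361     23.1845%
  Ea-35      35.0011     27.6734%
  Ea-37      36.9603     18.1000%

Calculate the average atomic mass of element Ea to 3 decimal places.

33.857 u

Average mass = Σ (abundance × isotope mass) = 0.310421 × 30.9672 + 0.231845 × 33.9361 + 0.276734 × 35.0011 + 0.181000 × 36.9603
= 9.61287 + 7.86792 + 9.68599 + 6.68981 = 33.85659 u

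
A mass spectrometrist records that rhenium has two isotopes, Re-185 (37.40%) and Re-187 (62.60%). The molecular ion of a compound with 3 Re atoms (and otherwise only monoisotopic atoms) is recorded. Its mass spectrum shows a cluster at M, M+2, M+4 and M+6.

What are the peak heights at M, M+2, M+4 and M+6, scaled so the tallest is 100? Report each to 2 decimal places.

11.90 : 59.74 : 100.00 : 55.79

Expanding (0.3740 + 0.6260)^3:
P(M) = 0.3740^3 = 0.052314
P(M+2) = 3 × 0.3740^2 × 0.6260^1 = 0.262687
P(M+4) = 3 × 0.3740^1 × 0.6260^2 = 0.439685
P(M+6) = 0.6260^3 = 0.245314
The M+4 peak is largest (0.439685); scaling to 100 gives 11.90 : 59.74 : 100.00 : 55.79.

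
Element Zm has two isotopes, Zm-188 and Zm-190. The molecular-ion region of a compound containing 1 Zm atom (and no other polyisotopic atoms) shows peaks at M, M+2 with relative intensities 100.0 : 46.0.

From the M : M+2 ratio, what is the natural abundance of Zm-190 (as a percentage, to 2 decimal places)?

Let p = fractional abundance of Zm-188. I(M+2)/I(M) = [C(1,1)·p^0·(1−p)] / p^1 = 1·(1−p)/p = 46.0/100.0 = 0.4600
(1−p)/p = 0.4600/1 = 0.4600  ⇒  p = 1/(1 + 0.4600) = 0.6849
Zm-188: 68.49%, Zm-190: 31.51%.

31.51%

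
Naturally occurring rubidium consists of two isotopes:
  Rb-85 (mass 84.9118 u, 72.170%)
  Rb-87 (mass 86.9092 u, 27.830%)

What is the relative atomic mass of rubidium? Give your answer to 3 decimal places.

Weight each isotope mass by its fractional abundance: 0.72170 × 84.9118 + 0.27830 × 86.9092
= 61.28085 + 24.18683 = 85.46768 u

85.468 u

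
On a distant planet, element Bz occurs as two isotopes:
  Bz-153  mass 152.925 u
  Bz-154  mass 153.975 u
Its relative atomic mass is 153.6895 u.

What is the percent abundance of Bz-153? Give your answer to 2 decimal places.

27.19%

Let x be the fractional abundance of Bz-153; then Bz-154 has abundance 1 − x.
152.925·x + 153.975·(1 − x) = 153.6895
(152.925 − 153.975)·x = 153.6895 − 153.975
x = -0.2855 / -1.050 = 0.27190 → 27.19% Bz-153, 72.81% Bz-154.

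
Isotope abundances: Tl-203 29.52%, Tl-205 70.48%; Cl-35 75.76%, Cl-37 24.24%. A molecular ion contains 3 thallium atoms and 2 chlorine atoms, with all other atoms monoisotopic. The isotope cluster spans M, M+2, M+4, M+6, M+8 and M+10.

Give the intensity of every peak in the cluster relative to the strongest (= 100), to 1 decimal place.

Thallium pattern (n=3): 0.02572463 : 0.18425524 : 0.43991564 : 0.35010449
Chlorine pattern (n=2): 0.57395776 : 0.36728448 : 0.05875776
Convolve the two distributions (both contribute in 2-u steps):
  M: 0.02572463×0.57395776 = 0.014765
  M+2: 0.02572463×0.36728448 + 0.18425524×0.57395776 = 0.115203
  M+4: 0.02572463×0.05875776 + 0.18425524×0.36728448 + 0.43991564×0.57395776 = 0.321679
  M+6: 0.18425524×0.05875776 + 0.43991564×0.36728448 + 0.35010449×0.57395776 = 0.373346
  M+8: 0.43991564×0.05875776 + 0.35010449×0.36728448 = 0.154436
  M+10: 0.35010449×0.05875776 = 0.020571
Scale to base peak (0.373346) = 100: 4.0 : 30.9 : 86.2 : 100.0 : 41.4 : 5.5

4.0 : 30.9 : 86.2 : 100.0 : 41.4 : 5.5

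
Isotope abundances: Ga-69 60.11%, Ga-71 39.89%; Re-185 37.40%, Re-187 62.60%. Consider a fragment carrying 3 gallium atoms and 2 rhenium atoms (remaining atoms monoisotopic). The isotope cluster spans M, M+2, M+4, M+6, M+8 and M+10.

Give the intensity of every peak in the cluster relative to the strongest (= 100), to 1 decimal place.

9.3 : 49.5 : 100.0 : 95.4 : 43.4 : 7.6

Gallium pattern (n=3): 0.21719018 : 0.43239309 : 0.28694328 : 0.06347345
Rhenium pattern (n=2): 0.139876 : 0.468248 : 0.391876
Convolve the two distributions (both contribute in 2-u steps):
  M: 0.21719018×0.139876 = 0.030380
  M+2: 0.21719018×0.468248 + 0.43239309×0.139876 = 0.162180
  M+4: 0.21719018×0.391876 + 0.43239309×0.468248 + 0.28694328×0.139876 = 0.327715
  M+6: 0.43239309×0.391876 + 0.28694328×0.468248 + 0.06347345×0.139876 = 0.312684
  M+8: 0.28694328×0.391876 + 0.06347345×0.468248 = 0.142168
  M+10: 0.06347345×0.391876 = 0.024874
Scale to base peak (0.327715) = 100: 9.3 : 49.5 : 100.0 : 95.4 : 43.4 : 7.6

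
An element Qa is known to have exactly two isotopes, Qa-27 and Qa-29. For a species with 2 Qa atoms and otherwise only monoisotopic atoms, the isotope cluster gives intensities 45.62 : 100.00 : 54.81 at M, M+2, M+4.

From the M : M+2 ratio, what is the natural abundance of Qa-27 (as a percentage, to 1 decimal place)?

Write p for the Qa-27 fraction. I(M+2)/I(M) = [C(2,1)·p^1·(1−p)] / p^2 = 2·(1−p)/p = 100.00/45.62 = 2.1920
(1−p)/p = 2.1920/2 = 1.0960  ⇒  p = 1/(1 + 1.0960) = 0.4771
Qa-27: 47.7%, Qa-29: 52.3%.

47.7%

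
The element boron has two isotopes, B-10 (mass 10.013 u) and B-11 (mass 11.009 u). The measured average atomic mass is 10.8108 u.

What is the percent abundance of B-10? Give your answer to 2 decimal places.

19.90%

With x = fraction of B-10 (so B-11 is 1 − x):
10.013·x + 11.009·(1 − x) = 10.8108
(10.013 − 11.009)·x = 10.8108 − 11.009
x = -0.1982 / -0.996 = 0.19900 → 19.90% B-10, 80.10% B-11.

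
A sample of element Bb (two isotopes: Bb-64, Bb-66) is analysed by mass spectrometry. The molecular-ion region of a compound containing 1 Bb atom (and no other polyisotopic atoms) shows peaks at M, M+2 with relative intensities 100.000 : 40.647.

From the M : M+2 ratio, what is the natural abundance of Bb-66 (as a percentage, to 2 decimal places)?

Write p for the Bb-64 fraction. I(M+2)/I(M) = [C(1,1)·p^0·(1−p)] / p^1 = 1·(1−p)/p = 40.647/100.000 = 0.4065
(1−p)/p = 0.4065/1 = 0.4065  ⇒  p = 1/(1 + 0.4065) = 0.7110
Bb-64: 71.10%, Bb-66: 28.90%.

28.90%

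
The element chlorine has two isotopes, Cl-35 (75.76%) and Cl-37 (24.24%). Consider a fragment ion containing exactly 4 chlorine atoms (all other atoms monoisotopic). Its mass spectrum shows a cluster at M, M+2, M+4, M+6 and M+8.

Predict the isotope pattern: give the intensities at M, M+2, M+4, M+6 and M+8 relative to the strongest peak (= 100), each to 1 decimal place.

Each Cl atom is independently Cl-35 (p = 0.7576) or Cl-37 (q = 0.2424); the cluster is the binomial expansion (p + q)^4.
P(M) = 0.7576^4 = 0.329428
P(M+2) = 4 × 0.7576^3 × 0.2424^1 = 0.421612
P(M+4) = 6 × 0.7576^2 × 0.2424^2 = 0.202347
P(M+6) = 4 × 0.7576^1 × 0.2424^3 = 0.043162
P(M+8) = 0.2424^4 = 0.003452
The M+2 peak is largest (0.421612); scaling to 100 gives 78.1 : 100.0 : 48.0 : 10.2 : 0.8.

78.1 : 100.0 : 48.0 : 10.2 : 0.8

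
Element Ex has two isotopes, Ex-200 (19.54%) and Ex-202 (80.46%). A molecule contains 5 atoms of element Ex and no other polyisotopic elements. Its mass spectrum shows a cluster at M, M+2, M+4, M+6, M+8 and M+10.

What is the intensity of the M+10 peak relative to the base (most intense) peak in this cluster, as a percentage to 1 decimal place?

82.4%

Binomial terms of (0.1954 + 0.8046)^5: M 0.0003, M+2 0.0059, M+4 0.0483, M+6 0.1989, M+8 0.4095, M+10 0.3372 → M+8 is the base peak.
P(M+8) = C(5,4) × 0.1954^1 × 0.8046^4 = 5 × 0.1954 × 0.41910237 = 0.409463 (base)
P(M+10) = C(5,5) × 0.1954^0 × 0.8046^5 = 1 × 1.0000 × 0.33720976 = 0.337210
Relative intensity = 0.337210 / 0.409463 × 100 = 82.4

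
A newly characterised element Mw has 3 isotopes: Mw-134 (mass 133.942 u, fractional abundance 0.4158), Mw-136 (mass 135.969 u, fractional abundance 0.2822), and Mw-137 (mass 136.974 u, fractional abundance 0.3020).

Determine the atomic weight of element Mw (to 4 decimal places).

The abundance-weighted mean is 0.4158 × 133.942 + 0.2822 × 135.969 + 0.3020 × 136.974
= 55.69308 + 38.37045 + 41.36615 = 135.42968 u

135.4297 u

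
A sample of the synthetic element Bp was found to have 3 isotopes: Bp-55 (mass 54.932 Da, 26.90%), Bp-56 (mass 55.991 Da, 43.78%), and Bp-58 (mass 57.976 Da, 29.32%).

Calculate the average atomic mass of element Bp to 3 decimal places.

Ar = Σ fᵢ·mᵢ = 0.2690 × 54.932 + 0.4378 × 55.991 + 0.2932 × 57.976
= 14.7767 + 24.5129 + 16.9986 = 56.2882 Da

56.288 Da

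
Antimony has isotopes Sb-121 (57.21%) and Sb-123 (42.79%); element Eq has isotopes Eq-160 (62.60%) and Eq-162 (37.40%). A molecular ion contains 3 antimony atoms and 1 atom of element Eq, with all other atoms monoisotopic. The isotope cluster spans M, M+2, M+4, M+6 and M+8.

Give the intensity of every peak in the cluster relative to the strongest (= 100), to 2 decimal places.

33.13 : 94.12 : 100.00 : 47.07 : 8.28

Antimony pattern (n=3): 0.18724742 : 0.42015297 : 0.3142518 : 0.07834781
Element Eq pattern (n=1): 0.6260 : 0.3740
Convolve the two distributions (both contribute in 2-u steps):
  M: 0.18724742×0.6260 = 0.117217
  M+2: 0.18724742×0.3740 + 0.42015297×0.6260 = 0.333046
  M+4: 0.42015297×0.3740 + 0.3142518×0.6260 = 0.353859
  M+6: 0.3142518×0.3740 + 0.07834781×0.6260 = 0.166576
  M+8: 0.07834781×0.3740 = 0.029302
Scale to base peak (0.353859) = 100: 33.13 : 94.12 : 100.00 : 47.07 : 8.28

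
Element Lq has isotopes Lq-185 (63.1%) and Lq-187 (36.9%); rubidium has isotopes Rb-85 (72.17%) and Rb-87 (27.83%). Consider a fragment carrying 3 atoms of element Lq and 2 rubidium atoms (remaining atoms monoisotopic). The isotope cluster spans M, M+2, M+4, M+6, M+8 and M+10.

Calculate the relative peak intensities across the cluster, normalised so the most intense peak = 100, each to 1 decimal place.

Element Lq pattern (n=3): 0.25123959 : 0.44076423 : 0.25775277 : 0.05024341
Rubidium pattern (n=2): 0.52085089 : 0.40169822 : 0.07745089
Convolve the two distributions (both contribute in 2-u steps):
  M: 0.25123959×0.52085089 = 0.130858
  M+2: 0.25123959×0.40169822 + 0.44076423×0.52085089 = 0.330495
  M+4: 0.25123959×0.07745089 + 0.44076423×0.40169822 + 0.25775277×0.52085089 = 0.330764
  M+6: 0.44076423×0.07745089 + 0.25775277×0.40169822 + 0.05024341×0.52085089 = 0.163846
  M+8: 0.25775277×0.07745089 + 0.05024341×0.40169822 = 0.040146
  M+10: 0.05024341×0.07745089 = 0.003891
Scale to base peak (0.330764) = 100: 39.6 : 99.9 : 100.0 : 49.5 : 12.1 : 1.2

39.6 : 99.9 : 100.0 : 49.5 : 12.1 : 1.2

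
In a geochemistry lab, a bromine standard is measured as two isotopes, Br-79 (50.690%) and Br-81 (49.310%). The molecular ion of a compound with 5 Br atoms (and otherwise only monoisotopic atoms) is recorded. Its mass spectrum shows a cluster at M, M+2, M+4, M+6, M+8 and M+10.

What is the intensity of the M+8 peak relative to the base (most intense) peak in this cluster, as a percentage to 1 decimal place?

47.3%

Binomial terms of (0.50690 + 0.49310)^5: M 0.0335, M+2 0.1628, M+4 0.3167, M+6 0.3081, M+8 0.1498, M+10 0.0292 → M+4 is the base peak.
P(M+4) = C(5,2) × 0.50690^3 × 0.49310^2 = 10 × 0.13024674 × 0.24314761 = 0.316692 (base)
P(M+8) = C(5,4) × 0.50690^1 × 0.49310^4 = 5 × 0.5069 × 0.05912076 = 0.149842
Relative intensity = 0.149842 / 0.316692 × 100 = 47.3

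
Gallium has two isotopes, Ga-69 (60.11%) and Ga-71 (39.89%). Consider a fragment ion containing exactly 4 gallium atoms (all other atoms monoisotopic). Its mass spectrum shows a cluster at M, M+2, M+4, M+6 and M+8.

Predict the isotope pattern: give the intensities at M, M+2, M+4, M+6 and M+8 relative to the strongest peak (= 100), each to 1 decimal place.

Each Ga atom is independently Ga-69 (p = 0.6011) or Ga-71 (q = 0.3989); the cluster is the binomial expansion (p + q)^4.
P(M) = 0.6011^4 = 0.130553
P(M+2) = 4 × 0.6011^3 × 0.3989^1 = 0.346549
P(M+4) = 6 × 0.6011^2 × 0.3989^2 = 0.344963
P(M+6) = 4 × 0.6011^1 × 0.3989^3 = 0.152616
P(M+8) = 0.3989^4 = 0.025320
The M+2 peak is largest (0.346549); scaling to 100 gives 37.7 : 100.0 : 99.5 : 44.0 : 7.3.

37.7 : 100.0 : 99.5 : 44.0 : 7.3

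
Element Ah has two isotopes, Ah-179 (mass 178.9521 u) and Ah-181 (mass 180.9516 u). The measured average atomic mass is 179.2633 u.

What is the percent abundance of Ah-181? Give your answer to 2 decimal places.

15.56%

With x = fraction of Ah-179 (so Ah-181 is 1 − x):
178.9521·x + 180.9516·(1 − x) = 179.2633
(178.9521 − 180.9516)·x = 179.2633 − 180.9516
x = -1.6883 / -1.9995 = 0.84436 → 84.44% Ah-179, 15.56% Ah-181.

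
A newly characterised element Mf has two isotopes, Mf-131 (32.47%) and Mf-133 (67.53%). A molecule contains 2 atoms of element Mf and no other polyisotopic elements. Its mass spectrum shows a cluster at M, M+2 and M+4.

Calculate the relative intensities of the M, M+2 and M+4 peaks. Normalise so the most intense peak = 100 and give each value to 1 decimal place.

The 2 Mf atoms are independent, so intensities follow the terms of (0.3247 + 0.6753)^2.
P(M) = 0.3247^2 = 0.105430
P(M+2) = 2 × 0.3247^1 × 0.6753^1 = 0.438540
P(M+4) = 0.6753^2 = 0.456030
The M+4 peak is largest (0.456030); scaling to 100 gives 23.1 : 96.2 : 100.0.

23.1 : 96.2 : 100.0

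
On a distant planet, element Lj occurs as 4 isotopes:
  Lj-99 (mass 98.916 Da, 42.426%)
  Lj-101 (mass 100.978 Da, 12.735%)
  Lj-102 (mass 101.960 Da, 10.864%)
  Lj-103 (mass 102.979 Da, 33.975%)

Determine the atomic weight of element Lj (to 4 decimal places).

Average mass = Σ (abundance × isotope mass) = 0.42426 × 98.916 + 0.12735 × 100.978 + 0.10864 × 101.960 + 0.33975 × 102.979
= 41.96610 + 12.85955 + 11.07693 + 34.98712 = 100.88970 Da

100.8897 Da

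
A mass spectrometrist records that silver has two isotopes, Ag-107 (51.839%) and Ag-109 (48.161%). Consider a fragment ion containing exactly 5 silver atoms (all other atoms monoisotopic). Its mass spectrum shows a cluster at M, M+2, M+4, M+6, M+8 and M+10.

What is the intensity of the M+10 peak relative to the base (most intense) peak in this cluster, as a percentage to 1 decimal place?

Term probabilities: M 0.0374, M+2 0.1739, M+4 0.3231, M+6 0.3002, M+8 0.1394, M+10 0.0259. Base peak = M+4.
P(M+4) = C(5,2) × 0.51839^3 × 0.48161^2 = 10 × 0.13930601 × 0.23194819 = 0.323118 (base)
P(M+10) = C(5,5) × 0.51839^0 × 0.48161^5 = 1 × 1.0000 × 0.0259106 = 0.025911
Relative intensity = 0.025911 / 0.323118 × 100 = 8.0

8.0%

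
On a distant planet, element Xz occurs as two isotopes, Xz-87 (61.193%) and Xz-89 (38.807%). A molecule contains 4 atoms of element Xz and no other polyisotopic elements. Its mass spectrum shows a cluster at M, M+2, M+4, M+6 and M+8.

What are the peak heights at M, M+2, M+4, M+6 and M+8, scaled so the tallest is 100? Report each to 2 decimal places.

39.42 : 100.00 : 95.13 : 40.22 : 6.38

The 4 Xz atoms are independent, so intensities follow the terms of (0.61193 + 0.38807)^4.
P(M) = 0.61193^4 = 0.140219
P(M+2) = 4 × 0.61193^3 × 0.38807^1 = 0.355693
P(M+4) = 6 × 0.61193^2 × 0.38807^2 = 0.338357
P(M+6) = 4 × 0.61193^1 × 0.38807^3 = 0.143051
P(M+8) = 0.38807^4 = 0.022680
The M+2 peak is largest (0.355693); scaling to 100 gives 39.42 : 100.00 : 95.13 : 40.22 : 6.38.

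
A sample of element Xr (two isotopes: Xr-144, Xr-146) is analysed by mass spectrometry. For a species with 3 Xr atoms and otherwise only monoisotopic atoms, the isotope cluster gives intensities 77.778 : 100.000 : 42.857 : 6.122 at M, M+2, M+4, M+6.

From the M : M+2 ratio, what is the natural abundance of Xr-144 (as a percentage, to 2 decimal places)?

If p is the fraction of Xr that is Xr-144, then I(M+2)/I(M) = [C(3,1)·p^2·(1−p)] / p^3 = 3·(1−p)/p = 100.000/77.778 = 1.2857
(1−p)/p = 1.2857/3 = 0.4286  ⇒  p = 1/(1 + 0.4286) = 0.7000
Xr-144: 70.00%, Xr-146: 30.00%.

70.00%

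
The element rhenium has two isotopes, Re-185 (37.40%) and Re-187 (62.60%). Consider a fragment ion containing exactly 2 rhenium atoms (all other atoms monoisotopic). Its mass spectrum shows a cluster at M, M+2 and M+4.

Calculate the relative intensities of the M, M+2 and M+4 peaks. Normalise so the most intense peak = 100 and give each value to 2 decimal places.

Expanding (0.3740 + 0.6260)^2:
P(M) = 0.3740^2 = 0.139876
P(M+2) = 2 × 0.3740^1 × 0.6260^1 = 0.468248
P(M+4) = 0.6260^2 = 0.391876
The M+2 peak is largest (0.468248); scaling to 100 gives 29.87 : 100.00 : 83.69.

29.87 : 100.00 : 83.69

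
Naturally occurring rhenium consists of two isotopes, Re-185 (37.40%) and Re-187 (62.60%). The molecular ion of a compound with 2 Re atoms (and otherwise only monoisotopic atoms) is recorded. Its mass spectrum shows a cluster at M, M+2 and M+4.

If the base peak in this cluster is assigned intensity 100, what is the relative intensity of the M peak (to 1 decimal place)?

Binomial terms of (0.3740 + 0.6260)^2: M 0.1399, M+2 0.4682, M+4 0.3919 → M+2 is the base peak.
P(M+2) = C(2,1) × 0.3740^1 × 0.6260^1 = 2 × 0.3740 × 0.6260 = 0.468248 (base)
P(M) = C(2,0) × 0.3740^2 × 0.6260^0 = 1 × 0.139876 × 1.0000 = 0.139876
Relative intensity = 0.139876 / 0.468248 × 100 = 29.9

29.9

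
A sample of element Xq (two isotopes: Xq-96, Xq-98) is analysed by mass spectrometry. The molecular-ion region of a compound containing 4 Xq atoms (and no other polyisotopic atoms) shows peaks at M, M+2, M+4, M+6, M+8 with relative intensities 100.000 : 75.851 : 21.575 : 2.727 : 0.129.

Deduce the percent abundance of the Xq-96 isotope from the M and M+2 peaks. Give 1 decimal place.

Write p for the Xq-96 fraction. I(M+2)/I(M) = [C(4,1)·p^3·(1−p)] / p^4 = 4·(1−p)/p = 75.851/100.000 = 0.7585
(1−p)/p = 0.7585/4 = 0.1896  ⇒  p = 1/(1 + 0.1896) = 0.8406
Xq-96: 84.1%, Xq-98: 15.9%.

84.1%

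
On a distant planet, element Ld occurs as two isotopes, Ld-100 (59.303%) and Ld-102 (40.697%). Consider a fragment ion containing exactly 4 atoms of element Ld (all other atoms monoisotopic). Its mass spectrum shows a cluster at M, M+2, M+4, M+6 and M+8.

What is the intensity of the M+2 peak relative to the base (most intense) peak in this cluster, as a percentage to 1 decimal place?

97.1%

Binomial terms of (0.59303 + 0.40697)^4: M 0.1237, M+2 0.3395, M+4 0.3495, M+6 0.1599, M+8 0.0274 → M+4 is the base peak.
P(M+4) = C(4,2) × 0.59303^2 × 0.40697^2 = 6 × 0.35168458 × 0.16562458 = 0.349486 (base)
P(M+2) = C(4,1) × 0.59303^3 × 0.40697^1 = 4 × 0.20855951 × 0.40697 = 0.339510
Relative intensity = 0.339510 / 0.349486 × 100 = 97.1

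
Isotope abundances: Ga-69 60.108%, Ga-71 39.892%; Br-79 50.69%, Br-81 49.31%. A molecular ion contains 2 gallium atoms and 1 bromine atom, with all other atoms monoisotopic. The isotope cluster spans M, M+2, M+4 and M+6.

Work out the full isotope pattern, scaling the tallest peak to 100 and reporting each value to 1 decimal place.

Gallium pattern (n=2): 0.36129717 : 0.47956567 : 0.15913717
Bromine pattern (n=1): 0.5069 : 0.4931
Convolve the two distributions (both contribute in 2-u steps):
  M: 0.36129717×0.5069 = 0.183142
  M+2: 0.36129717×0.4931 + 0.47956567×0.5069 = 0.421247
  M+4: 0.47956567×0.4931 + 0.15913717×0.5069 = 0.317140
  M+6: 0.15913717×0.4931 = 0.078471
Scale to base peak (0.421247) = 100: 43.5 : 100.0 : 75.3 : 18.6

43.5 : 100.0 : 75.3 : 18.6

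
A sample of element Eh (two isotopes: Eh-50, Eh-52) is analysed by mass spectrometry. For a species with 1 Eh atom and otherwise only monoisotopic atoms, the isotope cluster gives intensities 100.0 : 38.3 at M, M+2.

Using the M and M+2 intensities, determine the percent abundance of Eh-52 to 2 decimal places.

Let p = fractional abundance of Eh-50. I(M+2)/I(M) = [C(1,1)·p^0·(1−p)] / p^1 = 1·(1−p)/p = 38.3/100.0 = 0.3830
(1−p)/p = 0.3830/1 = 0.3830  ⇒  p = 1/(1 + 0.3830) = 0.7231
Eh-50: 72.31%, Eh-52: 27.69%.

27.69%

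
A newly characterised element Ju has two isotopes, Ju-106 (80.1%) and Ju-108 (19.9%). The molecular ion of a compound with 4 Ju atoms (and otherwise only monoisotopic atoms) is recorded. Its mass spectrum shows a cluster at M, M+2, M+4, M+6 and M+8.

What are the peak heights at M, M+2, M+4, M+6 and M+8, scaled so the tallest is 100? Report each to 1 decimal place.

The 4 Ju atoms are independent, so intensities follow the terms of (0.801 + 0.199)^4.
P(M) = 0.801^4 = 0.411652
P(M+2) = 4 × 0.801^3 × 0.199^1 = 0.409082
P(M+4) = 6 × 0.801^2 × 0.199^2 = 0.152448
P(M+6) = 4 × 0.801^1 × 0.199^3 = 0.025249
P(M+8) = 0.199^4 = 0.001568
The M peak is largest (0.411652); scaling to 100 gives 100.0 : 99.4 : 37.0 : 6.1 : 0.4.

100.0 : 99.4 : 37.0 : 6.1 : 0.4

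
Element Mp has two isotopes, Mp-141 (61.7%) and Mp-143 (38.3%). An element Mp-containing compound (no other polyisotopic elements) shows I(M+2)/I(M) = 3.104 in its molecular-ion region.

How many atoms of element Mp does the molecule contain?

5

With n Mp atoms, P(M+2)/P(M) = C(n,1)·p^(n−1)q / p^n = n·q/p = n · 0.383/0.617.
n = 3.104 × 0.617/0.383 = 5.00 ≈ 5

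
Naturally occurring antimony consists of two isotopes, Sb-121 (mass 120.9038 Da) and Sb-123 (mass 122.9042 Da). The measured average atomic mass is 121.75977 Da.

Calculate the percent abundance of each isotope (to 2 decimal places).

Writing the weighted mean with unknown fraction x of Sb-121:
120.9038·x + 122.9042·(1 − x) = 121.75977
(120.9038 − 122.9042)·x = 121.75977 − 122.9042
x = -1.14443 / -2.0004 = 0.57210 → 57.21% Sb-121, 42.79% Sb-123.

Sb-121: 57.21%, Sb-123: 42.79%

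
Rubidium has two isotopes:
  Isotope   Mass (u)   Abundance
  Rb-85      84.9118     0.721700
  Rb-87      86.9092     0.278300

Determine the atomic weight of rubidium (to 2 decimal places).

85.47 u

Average mass = Σ (abundance × isotope mass) = 0.721700 × 84.9118 + 0.278300 × 86.9092
= 61.28085 + 24.18683 = 85.46768 u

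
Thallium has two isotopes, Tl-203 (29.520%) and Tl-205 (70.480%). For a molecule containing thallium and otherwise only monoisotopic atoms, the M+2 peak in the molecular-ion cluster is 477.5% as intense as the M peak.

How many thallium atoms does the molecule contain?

With n Tl atoms, P(M+2)/P(M) = C(n,1)·p^(n−1)q / p^n = n·q/p = n · 0.70480/0.29520.
n = 4.775 × 0.29520/0.70480 = 2.00 ≈ 2

2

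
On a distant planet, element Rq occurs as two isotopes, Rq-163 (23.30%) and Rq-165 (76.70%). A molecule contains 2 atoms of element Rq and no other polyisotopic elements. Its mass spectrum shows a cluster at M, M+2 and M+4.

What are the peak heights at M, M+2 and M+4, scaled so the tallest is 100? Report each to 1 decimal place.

Each Rq atom is independently Rq-163 (p = 0.2330) or Rq-165 (q = 0.7670); the cluster is the binomial expansion (p + q)^2.
P(M) = 0.2330^2 = 0.054289
P(M+2) = 2 × 0.2330^1 × 0.7670^1 = 0.357422
P(M+4) = 0.7670^2 = 0.588289
The M+4 peak is largest (0.588289); scaling to 100 gives 9.2 : 60.8 : 100.0.

9.2 : 60.8 : 100.0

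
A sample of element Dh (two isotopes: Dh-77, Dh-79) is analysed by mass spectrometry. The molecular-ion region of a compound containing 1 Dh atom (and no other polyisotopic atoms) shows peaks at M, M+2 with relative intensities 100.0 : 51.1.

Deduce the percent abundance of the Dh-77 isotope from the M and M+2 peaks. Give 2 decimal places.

66.18%

If p is the fraction of Dh that is Dh-77, then I(M+2)/I(M) = [C(1,1)·p^0·(1−p)] / p^1 = 1·(1−p)/p = 51.1/100.0 = 0.5110
(1−p)/p = 0.5110/1 = 0.5110  ⇒  p = 1/(1 + 0.5110) = 0.6618
Dh-77: 66.18%, Dh-79: 33.82%.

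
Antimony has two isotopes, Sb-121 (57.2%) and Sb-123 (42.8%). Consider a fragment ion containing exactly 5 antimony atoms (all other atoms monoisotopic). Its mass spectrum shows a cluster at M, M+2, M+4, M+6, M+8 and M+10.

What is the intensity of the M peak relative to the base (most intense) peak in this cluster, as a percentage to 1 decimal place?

Term probabilities: M 0.0612, M+2 0.2291, M+4 0.3428, M+6 0.2565, M+8 0.0960, M+10 0.0144. Base peak = M+4.
P(M+4) = C(5,2) × 0.572^3 × 0.428^2 = 10 × 0.18714925 × 0.183184 = 0.342827 (base)
P(M) = C(5,0) × 0.572^5 × 0.428^0 = 1 × 0.06123224 × 1.0000 = 0.061232
Relative intensity = 0.061232 / 0.342827 × 100 = 17.9

17.9%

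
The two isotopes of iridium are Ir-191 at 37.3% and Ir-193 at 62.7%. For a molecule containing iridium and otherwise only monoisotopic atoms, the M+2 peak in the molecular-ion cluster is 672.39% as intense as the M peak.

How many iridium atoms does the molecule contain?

4

For n independent Ir atoms, I(M+2)/I(M) = n · (abundance Ir-193) / (abundance Ir-191) = n · 0.627/0.373.
n = 6.7239 × 0.373/0.627 = 4.00 ≈ 4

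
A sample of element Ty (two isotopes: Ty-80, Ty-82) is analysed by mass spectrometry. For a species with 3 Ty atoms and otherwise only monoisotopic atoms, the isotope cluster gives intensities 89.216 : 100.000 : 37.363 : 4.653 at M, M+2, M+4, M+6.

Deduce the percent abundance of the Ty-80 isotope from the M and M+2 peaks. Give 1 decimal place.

Let p = fractional abundance of Ty-80. I(M+2)/I(M) = [C(3,1)·p^2·(1−p)] / p^3 = 3·(1−p)/p = 100.000/89.216 = 1.1209
(1−p)/p = 1.1209/3 = 0.3736  ⇒  p = 1/(1 + 0.3736) = 0.7280
Ty-80: 72.8%, Ty-82: 27.2%.

72.8%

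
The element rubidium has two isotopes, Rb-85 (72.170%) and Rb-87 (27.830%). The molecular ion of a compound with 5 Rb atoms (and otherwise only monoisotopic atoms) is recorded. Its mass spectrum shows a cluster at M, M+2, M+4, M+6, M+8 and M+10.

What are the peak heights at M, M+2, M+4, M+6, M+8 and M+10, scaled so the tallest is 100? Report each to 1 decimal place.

Expanding (0.72170 + 0.27830)^5:
P(M) = 0.72170^5 = 0.195787
P(M+2) = 5 × 0.72170^4 × 0.27830^1 = 0.377494
P(M+4) = 10 × 0.72170^3 × 0.27830^2 = 0.291136
P(M+6) = 10 × 0.72170^2 × 0.27830^3 = 0.112267
P(M+8) = 5 × 0.72170^1 × 0.27830^4 = 0.021646
P(M+10) = 0.27830^5 = 0.001669
The M+2 peak is largest (0.377494); scaling to 100 gives 51.9 : 100.0 : 77.1 : 29.7 : 5.7 : 0.4.

51.9 : 100.0 : 77.1 : 29.7 : 5.7 : 0.4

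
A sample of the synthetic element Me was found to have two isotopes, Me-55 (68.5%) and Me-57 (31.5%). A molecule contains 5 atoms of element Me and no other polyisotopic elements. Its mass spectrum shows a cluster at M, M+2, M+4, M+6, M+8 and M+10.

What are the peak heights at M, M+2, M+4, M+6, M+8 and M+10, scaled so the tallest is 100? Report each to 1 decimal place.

Each Me atom is independently Me-55 (p = 0.685) or Me-57 (q = 0.315); the cluster is the binomial expansion (p + q)^5.
P(M) = 0.685^5 = 0.150818
P(M+2) = 5 × 0.685^4 × 0.315^1 = 0.346771
P(M+4) = 10 × 0.685^3 × 0.315^2 = 0.318928
P(M+6) = 10 × 0.685^2 × 0.315^3 = 0.146660
P(M+8) = 5 × 0.685^1 × 0.315^4 = 0.033721
P(M+10) = 0.315^5 = 0.003101
The M+2 peak is largest (0.346771); scaling to 100 gives 43.5 : 100.0 : 92.0 : 42.3 : 9.7 : 0.9.

43.5 : 100.0 : 92.0 : 42.3 : 9.7 : 0.9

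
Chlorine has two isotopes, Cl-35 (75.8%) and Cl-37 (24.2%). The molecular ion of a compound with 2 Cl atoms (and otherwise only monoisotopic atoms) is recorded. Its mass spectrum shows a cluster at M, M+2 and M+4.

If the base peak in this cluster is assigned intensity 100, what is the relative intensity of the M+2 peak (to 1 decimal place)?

Binomial terms of (0.758 + 0.242)^2: M 0.5746, M+2 0.3669, M+4 0.0586 → M is the base peak.
P(M) = C(2,0) × 0.758^2 × 0.242^0 = 1 × 0.574564 × 1.0000 = 0.574564 (base)
P(M+2) = C(2,1) × 0.758^1 × 0.242^1 = 2 × 0.7580 × 0.2420 = 0.366872
Relative intensity = 0.366872 / 0.574564 × 100 = 63.9

63.9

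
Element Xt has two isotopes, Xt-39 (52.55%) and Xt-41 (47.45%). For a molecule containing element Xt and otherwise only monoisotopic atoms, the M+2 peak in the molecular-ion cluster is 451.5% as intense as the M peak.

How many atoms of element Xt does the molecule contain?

The M+2/M ratio from n Xt atoms is n · q/p = n · 0.4745/0.5255.
n = 4.515 × 0.5255/0.4745 = 5.00 ≈ 5

5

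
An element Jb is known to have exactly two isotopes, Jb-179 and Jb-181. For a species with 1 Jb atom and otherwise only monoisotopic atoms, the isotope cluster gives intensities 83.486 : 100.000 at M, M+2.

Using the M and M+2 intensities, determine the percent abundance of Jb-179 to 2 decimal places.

45.50%

Write p for the Jb-179 fraction. I(M+2)/I(M) = [C(1,1)·p^0·(1−p)] / p^1 = 1·(1−p)/p = 100.000/83.486 = 1.1978
(1−p)/p = 1.1978/1 = 1.1978  ⇒  p = 1/(1 + 1.1978) = 0.4550
Jb-179: 45.50%, Jb-181: 54.50%.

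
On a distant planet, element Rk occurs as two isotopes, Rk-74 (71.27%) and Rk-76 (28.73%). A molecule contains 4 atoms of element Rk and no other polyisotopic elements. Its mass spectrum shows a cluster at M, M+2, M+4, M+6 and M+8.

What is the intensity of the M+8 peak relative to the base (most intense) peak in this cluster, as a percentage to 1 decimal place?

1.6%

Binomial terms of (0.7127 + 0.2873)^4: M 0.2580, M+2 0.4160, M+4 0.2516, M+6 0.0676, M+8 0.0068 → M+2 is the base peak.
P(M+2) = C(4,1) × 0.7127^3 × 0.2873^1 = 4 × 0.36200976 × 0.2873 = 0.416022 (base)
P(M+8) = C(4,4) × 0.7127^0 × 0.2873^4 = 1 × 1.0000 × 0.00681306 = 0.006813
Relative intensity = 0.006813 / 0.416022 × 100 = 1.6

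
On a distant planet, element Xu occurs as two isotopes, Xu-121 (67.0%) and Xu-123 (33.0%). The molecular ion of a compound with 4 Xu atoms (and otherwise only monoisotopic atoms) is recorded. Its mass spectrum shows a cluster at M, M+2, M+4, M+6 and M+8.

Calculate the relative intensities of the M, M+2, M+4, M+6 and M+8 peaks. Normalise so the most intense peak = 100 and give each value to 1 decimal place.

50.8 : 100.0 : 73.9 : 24.3 : 3.0

Expanding (0.670 + 0.330)^4:
P(M) = 0.670^4 = 0.201511
P(M+2) = 4 × 0.670^3 × 0.330^1 = 0.397007
P(M+4) = 6 × 0.670^2 × 0.330^2 = 0.293311
P(M+6) = 4 × 0.670^1 × 0.330^3 = 0.096311
P(M+8) = 0.330^4 = 0.011859
The M+2 peak is largest (0.397007); scaling to 100 gives 50.8 : 100.0 : 73.9 : 24.3 : 3.0.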